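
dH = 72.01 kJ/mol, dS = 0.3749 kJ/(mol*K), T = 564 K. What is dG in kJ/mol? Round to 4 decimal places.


Gibbs: dG = dH - T*dS (consistent units, dS already in kJ/(mol*K)).
T*dS = 564 * 0.3749 = 211.4436
dG = 72.01 - (211.4436)
dG = -139.4336 kJ/mol, rounded to 4 dp:

-139.4336 kJ/mol


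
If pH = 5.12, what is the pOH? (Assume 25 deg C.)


At 25 deg C, pH + pOH = 14.
pOH = 14 - pH = 14 - 5.12
pOH = 8.88:

8.88


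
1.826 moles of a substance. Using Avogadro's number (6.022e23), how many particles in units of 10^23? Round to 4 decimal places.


N = n * NA, then divide by 1e23 for the requested units.
N / 1e23 = n * 6.022
N / 1e23 = 1.826 * 6.022
N / 1e23 = 10.996172, rounded to 4 dp:

10.9962


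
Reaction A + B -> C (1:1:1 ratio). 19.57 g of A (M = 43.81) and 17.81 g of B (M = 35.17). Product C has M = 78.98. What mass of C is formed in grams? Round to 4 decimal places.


Find moles of each reactant; the smaller value is the limiting reagent in a 1:1:1 reaction, so moles_C equals moles of the limiter.
n_A = mass_A / M_A = 19.57 / 43.81 = 0.446702 mol
n_B = mass_B / M_B = 17.81 / 35.17 = 0.506397 mol
Limiting reagent: A (smaller), n_limiting = 0.446702 mol
mass_C = n_limiting * M_C = 0.446702 * 78.98
mass_C = 35.28052396 g, rounded to 4 dp:

35.2805 g


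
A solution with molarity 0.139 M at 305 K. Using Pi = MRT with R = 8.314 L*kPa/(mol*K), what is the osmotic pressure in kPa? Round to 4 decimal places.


Osmotic pressure (van't Hoff): Pi = M*R*T.
RT = 8.314 * 305 = 2535.77
Pi = 0.139 * 2535.77
Pi = 352.47203 kPa, rounded to 4 dp:

352.4720 kPa


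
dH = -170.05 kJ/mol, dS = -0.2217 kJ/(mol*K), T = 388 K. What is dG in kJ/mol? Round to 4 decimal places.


Gibbs: dG = dH - T*dS (consistent units, dS already in kJ/(mol*K)).
T*dS = 388 * -0.2217 = -86.0196
dG = -170.05 - (-86.0196)
dG = -84.0304 kJ/mol, rounded to 4 dp:

-84.0304 kJ/mol


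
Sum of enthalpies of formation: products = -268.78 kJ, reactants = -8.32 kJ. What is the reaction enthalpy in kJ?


dH_rxn = sum(dH_f products) - sum(dH_f reactants)
dH_rxn = -268.78 - (-8.32)
dH_rxn = -260.46 kJ:

-260.46 kJ


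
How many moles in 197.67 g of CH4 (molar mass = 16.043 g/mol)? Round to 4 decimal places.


n = mass / M
n = 197.67 / 16.043
n = 12.32126161 mol, rounded to 4 dp:

12.3213 mol


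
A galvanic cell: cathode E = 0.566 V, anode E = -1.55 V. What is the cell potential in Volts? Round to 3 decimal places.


Standard cell potential: E_cell = E_cathode - E_anode.
E_cell = 0.566 - (-1.55)
E_cell = 2.116 V, rounded to 3 dp:

2.116 V


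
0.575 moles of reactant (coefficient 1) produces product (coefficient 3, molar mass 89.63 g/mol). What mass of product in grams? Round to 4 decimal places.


Use the coefficient ratio to convert reactant moles to product moles, then multiply by the product's molar mass.
moles_P = moles_R * (coeff_P / coeff_R) = 0.575 * (3/1) = 1.725
mass_P = moles_P * M_P = 1.725 * 89.63
mass_P = 154.61175 g, rounded to 4 dp:

154.6118 g


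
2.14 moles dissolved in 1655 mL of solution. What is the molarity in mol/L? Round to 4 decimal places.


Convert volume to liters: V_L = V_mL / 1000.
V_L = 1655 / 1000 = 1.655 L
M = n / V_L = 2.14 / 1.655
M = 1.29305136 mol/L, rounded to 4 dp:

1.2931 mol/L


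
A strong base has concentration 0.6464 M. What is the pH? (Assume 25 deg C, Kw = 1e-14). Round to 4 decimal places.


A strong base dissociates completely, so [OH-] equals the given concentration.
pOH = -log10([OH-]) = -log10(0.6464) = 0.189499
pH = 14 - pOH = 14 - 0.189499
pH = 13.810501, rounded to 4 dp:

13.8105


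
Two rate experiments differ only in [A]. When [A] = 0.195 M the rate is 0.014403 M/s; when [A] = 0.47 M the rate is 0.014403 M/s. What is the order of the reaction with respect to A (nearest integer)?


Rate is proportional to [A]^n, so rate2/rate1 = ([A]2/[A]1)^n. Take logs to solve for n.
rate2/rate1 = 0.014403 / 0.014403 = 1.0
[A]2/[A]1 = 0.47 / 0.195 = 2.4103
n = ln(1.0) / ln(2.4103) = 0.0
Nearest integer order:

0


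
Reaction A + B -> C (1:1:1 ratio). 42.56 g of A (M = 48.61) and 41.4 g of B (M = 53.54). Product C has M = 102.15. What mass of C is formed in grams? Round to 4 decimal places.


Find moles of each reactant; the smaller value is the limiting reagent in a 1:1:1 reaction, so moles_C equals moles of the limiter.
n_A = mass_A / M_A = 42.56 / 48.61 = 0.87554 mol
n_B = mass_B / M_B = 41.4 / 53.54 = 0.773254 mol
Limiting reagent: B (smaller), n_limiting = 0.773254 mol
mass_C = n_limiting * M_C = 0.773254 * 102.15
mass_C = 78.9878961 g, rounded to 4 dp:

78.9879 g


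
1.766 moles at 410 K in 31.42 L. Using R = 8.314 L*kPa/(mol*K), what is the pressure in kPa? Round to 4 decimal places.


PV = nRT, solve for P = nRT / V.
nRT = 1.766 * 8.314 * 410 = 6019.8348
P = 6019.8348 / 31.42
P = 191.59245067 kPa, rounded to 4 dp:

191.5925 kPa


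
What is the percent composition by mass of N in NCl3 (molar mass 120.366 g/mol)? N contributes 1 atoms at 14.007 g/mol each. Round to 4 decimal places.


pct = 100 * (n_elem * M_elem) / M_total
mass_contribution = 1 * 14.007 = 14.007 g/mol
pct = 100 * 14.007 / 120.366
pct = 11.63700713 %, rounded to 4 dp:

11.6370 %


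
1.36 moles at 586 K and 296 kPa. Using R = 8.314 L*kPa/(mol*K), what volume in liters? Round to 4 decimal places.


PV = nRT, solve for V = nRT / P.
nRT = 1.36 * 8.314 * 586 = 6625.9254
V = 6625.9254 / 296
V = 22.38488311 L, rounded to 4 dp:

22.3849 L


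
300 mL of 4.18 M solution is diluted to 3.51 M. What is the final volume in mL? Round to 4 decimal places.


Dilution: M1*V1 = M2*V2, solve for V2.
V2 = M1*V1 / M2
V2 = 4.18 * 300 / 3.51
V2 = 1254.0 / 3.51
V2 = 357.26495726 mL, rounded to 4 dp:

357.2650 mL


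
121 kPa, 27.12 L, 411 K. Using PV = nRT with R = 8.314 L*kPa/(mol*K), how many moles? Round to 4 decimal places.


PV = nRT, solve for n = PV / (RT).
PV = 121 * 27.12 = 3281.52
RT = 8.314 * 411 = 3417.054
n = 3281.52 / 3417.054
n = 0.96033601 mol, rounded to 4 dp:

0.9603 mol


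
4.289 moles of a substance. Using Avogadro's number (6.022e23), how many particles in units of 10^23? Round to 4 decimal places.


N = n * NA, then divide by 1e23 for the requested units.
N / 1e23 = n * 6.022
N / 1e23 = 4.289 * 6.022
N / 1e23 = 25.828358, rounded to 4 dp:

25.8284


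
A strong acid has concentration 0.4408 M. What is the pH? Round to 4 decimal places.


A strong acid dissociates completely, so [H+] equals the given concentration.
pH = -log10([H+]) = -log10(0.4408)
pH = 0.35575841, rounded to 4 dp:

0.3558


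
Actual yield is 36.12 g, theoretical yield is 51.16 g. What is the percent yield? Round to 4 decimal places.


% yield = 100 * actual / theoretical
% yield = 100 * 36.12 / 51.16
% yield = 70.60203284 %, rounded to 4 dp:

70.6020 %


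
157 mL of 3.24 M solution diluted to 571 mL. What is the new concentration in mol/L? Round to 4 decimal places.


Dilution: M1*V1 = M2*V2, solve for M2.
M2 = M1*V1 / V2
M2 = 3.24 * 157 / 571
M2 = 508.68 / 571
M2 = 0.89085814 mol/L, rounded to 4 dp:

0.8909 mol/L


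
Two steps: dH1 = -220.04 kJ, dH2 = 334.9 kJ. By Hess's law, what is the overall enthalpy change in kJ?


Hess's law: enthalpy is a state function, so add the step enthalpies.
dH_total = dH1 + dH2 = -220.04 + (334.9)
dH_total = 114.86 kJ:

114.86 kJ


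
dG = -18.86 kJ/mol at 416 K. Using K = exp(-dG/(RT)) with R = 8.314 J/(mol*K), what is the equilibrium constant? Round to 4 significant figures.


dG is in kJ/mol; multiply by 1000 to match R in J/(mol*K).
RT = 8.314 * 416 = 3458.624 J/mol
exponent = -dG*1000 / (RT) = -(-18.86*1000) / 3458.624 = 5.45303566
K = exp(5.45303566)
K = 233.46581, rounded to 4 significant figures:

233.5


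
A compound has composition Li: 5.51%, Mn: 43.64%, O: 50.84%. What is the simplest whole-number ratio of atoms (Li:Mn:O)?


Assume 100 g of compound, divide each mass% by atomic mass to get moles, then normalize by the smallest to get a raw atom ratio.
Moles per 100 g: Li: 5.51/6.941 = 0.7938, Mn: 43.64/54.938 = 0.7943, O: 50.84/15.999 = 3.1777
Raw ratio (divide by min = 0.7938): Li: 1.0, Mn: 1.001, O: 4.003
Multiply by 1 to clear fractions: Li: 1.0 ~= 1, Mn: 1.001 ~= 1, O: 4.003 ~= 4
Reduce by GCD to get the simplest whole-number ratio:

1:1:4


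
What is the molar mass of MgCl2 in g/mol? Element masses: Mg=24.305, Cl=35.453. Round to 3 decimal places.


M = sum(count * atomic_mass) over atoms.
M = 1*24.305 + 2*35.453
M = 24.305 + 70.906
M = 95.211 g/mol, rounded to 3 dp:

95.211 g/mol


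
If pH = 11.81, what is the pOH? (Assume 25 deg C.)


At 25 deg C, pH + pOH = 14.
pOH = 14 - pH = 14 - 11.81
pOH = 2.19:

2.19


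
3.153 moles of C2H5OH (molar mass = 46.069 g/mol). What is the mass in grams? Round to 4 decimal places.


mass = n * M
mass = 3.153 * 46.069
mass = 145.255557 g, rounded to 4 dp:

145.2556 g


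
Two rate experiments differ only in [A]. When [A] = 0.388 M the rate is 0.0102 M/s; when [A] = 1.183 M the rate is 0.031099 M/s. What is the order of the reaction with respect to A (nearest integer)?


Rate is proportional to [A]^n, so rate2/rate1 = ([A]2/[A]1)^n. Take logs to solve for n.
rate2/rate1 = 0.031099 / 0.0102 = 3.0489
[A]2/[A]1 = 1.183 / 0.388 = 3.049
n = ln(3.0489) / ln(3.049) = 1.0
Nearest integer order:

1


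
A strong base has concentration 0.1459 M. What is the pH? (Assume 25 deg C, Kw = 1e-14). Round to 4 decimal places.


A strong base dissociates completely, so [OH-] equals the given concentration.
pOH = -log10([OH-]) = -log10(0.1459) = 0.835945
pH = 14 - pOH = 14 - 0.835945
pH = 13.164055, rounded to 4 dp:

13.1641


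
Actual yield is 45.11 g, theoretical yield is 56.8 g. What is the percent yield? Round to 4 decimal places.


% yield = 100 * actual / theoretical
% yield = 100 * 45.11 / 56.8
% yield = 79.41901408 %, rounded to 4 dp:

79.4190 %


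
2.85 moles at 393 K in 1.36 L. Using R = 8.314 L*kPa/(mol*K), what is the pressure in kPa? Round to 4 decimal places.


PV = nRT, solve for P = nRT / V.
nRT = 2.85 * 8.314 * 393 = 9312.0957
P = 9312.0957 / 1.36
P = 6847.12919118 kPa, rounded to 4 dp:

6847.1292 kPa


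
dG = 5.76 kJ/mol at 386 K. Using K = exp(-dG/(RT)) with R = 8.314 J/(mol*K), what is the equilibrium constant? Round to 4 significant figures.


dG is in kJ/mol; multiply by 1000 to match R in J/(mol*K).
RT = 8.314 * 386 = 3209.204 J/mol
exponent = -dG*1000 / (RT) = -(5.76*1000) / 3209.204 = -1.7948376
K = exp(-1.7948376)
K = 0.16615443, rounded to 4 significant figures:

0.1662


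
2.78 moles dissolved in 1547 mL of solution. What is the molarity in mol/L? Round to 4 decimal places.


Convert volume to liters: V_L = V_mL / 1000.
V_L = 1547 / 1000 = 1.547 L
M = n / V_L = 2.78 / 1.547
M = 1.7970265 mol/L, rounded to 4 dp:

1.7970 mol/L


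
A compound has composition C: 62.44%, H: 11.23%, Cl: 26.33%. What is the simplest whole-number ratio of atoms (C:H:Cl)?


Assume 100 g of compound, divide each mass% by atomic mass to get moles, then normalize by the smallest to get a raw atom ratio.
Moles per 100 g: C: 62.44/12.011 = 5.1986, H: 11.23/1.008 = 11.1409, Cl: 26.33/35.453 = 0.7427
Raw ratio (divide by min = 0.7427): C: 7.0, H: 15.001, Cl: 1.0
Multiply by 1 to clear fractions: C: 7.0 ~= 7, H: 15.001 ~= 15, Cl: 1.0 ~= 1
Reduce by GCD to get the simplest whole-number ratio:

7:15:1


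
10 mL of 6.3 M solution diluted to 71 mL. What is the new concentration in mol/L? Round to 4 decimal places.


Dilution: M1*V1 = M2*V2, solve for M2.
M2 = M1*V1 / V2
M2 = 6.3 * 10 / 71
M2 = 63.0 / 71
M2 = 0.88732394 mol/L, rounded to 4 dp:

0.8873 mol/L


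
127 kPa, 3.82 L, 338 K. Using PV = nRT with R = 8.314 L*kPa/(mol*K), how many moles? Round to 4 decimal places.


PV = nRT, solve for n = PV / (RT).
PV = 127 * 3.82 = 485.14
RT = 8.314 * 338 = 2810.132
n = 485.14 / 2810.132
n = 0.17263958 mol, rounded to 4 dp:

0.1726 mol


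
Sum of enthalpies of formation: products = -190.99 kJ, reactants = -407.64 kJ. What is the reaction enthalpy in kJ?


dH_rxn = sum(dH_f products) - sum(dH_f reactants)
dH_rxn = -190.99 - (-407.64)
dH_rxn = 216.65 kJ:

216.65 kJ


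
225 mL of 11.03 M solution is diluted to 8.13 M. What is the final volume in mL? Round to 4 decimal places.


Dilution: M1*V1 = M2*V2, solve for V2.
V2 = M1*V1 / M2
V2 = 11.03 * 225 / 8.13
V2 = 2481.75 / 8.13
V2 = 305.25830258 mL, rounded to 4 dp:

305.2583 mL


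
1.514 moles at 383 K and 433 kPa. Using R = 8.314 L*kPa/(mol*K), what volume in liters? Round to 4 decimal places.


PV = nRT, solve for V = nRT / P.
nRT = 1.514 * 8.314 * 383 = 4820.9727
V = 4820.9727 / 433
V = 11.13388614 L, rounded to 4 dp:

11.1339 L


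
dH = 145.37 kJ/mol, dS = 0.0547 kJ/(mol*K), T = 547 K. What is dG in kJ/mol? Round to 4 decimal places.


Gibbs: dG = dH - T*dS (consistent units, dS already in kJ/(mol*K)).
T*dS = 547 * 0.0547 = 29.9209
dG = 145.37 - (29.9209)
dG = 115.4491 kJ/mol, rounded to 4 dp:

115.4491 kJ/mol


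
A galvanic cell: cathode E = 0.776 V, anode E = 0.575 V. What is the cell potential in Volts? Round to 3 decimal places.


Standard cell potential: E_cell = E_cathode - E_anode.
E_cell = 0.776 - (0.575)
E_cell = 0.201 V, rounded to 3 dp:

0.201 V


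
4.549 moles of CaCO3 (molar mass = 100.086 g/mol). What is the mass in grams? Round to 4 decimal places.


mass = n * M
mass = 4.549 * 100.086
mass = 455.291214 g, rounded to 4 dp:

455.2912 g


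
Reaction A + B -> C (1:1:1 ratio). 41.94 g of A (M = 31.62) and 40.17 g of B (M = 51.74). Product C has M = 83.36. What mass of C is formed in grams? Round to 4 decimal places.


Find moles of each reactant; the smaller value is the limiting reagent in a 1:1:1 reaction, so moles_C equals moles of the limiter.
n_A = mass_A / M_A = 41.94 / 31.62 = 1.326376 mol
n_B = mass_B / M_B = 40.17 / 51.74 = 0.776382 mol
Limiting reagent: B (smaller), n_limiting = 0.776382 mol
mass_C = n_limiting * M_C = 0.776382 * 83.36
mass_C = 64.71920352 g, rounded to 4 dp:

64.7192 g


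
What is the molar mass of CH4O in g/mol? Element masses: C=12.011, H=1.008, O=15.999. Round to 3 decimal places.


M = sum(count * atomic_mass) over atoms.
M = 1*12.011 + 4*1.008 + 1*15.999
M = 12.011 + 4.032 + 15.999
M = 32.042 g/mol, rounded to 3 dp:

32.042 g/mol


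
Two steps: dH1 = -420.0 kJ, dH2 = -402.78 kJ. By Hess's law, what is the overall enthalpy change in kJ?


Hess's law: enthalpy is a state function, so add the step enthalpies.
dH_total = dH1 + dH2 = -420.0 + (-402.78)
dH_total = -822.78 kJ:

-822.78 kJ


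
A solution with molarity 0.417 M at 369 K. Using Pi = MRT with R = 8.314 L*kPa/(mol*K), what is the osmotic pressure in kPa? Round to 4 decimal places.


Osmotic pressure (van't Hoff): Pi = M*R*T.
RT = 8.314 * 369 = 3067.866
Pi = 0.417 * 3067.866
Pi = 1279.300122 kPa, rounded to 4 dp:

1279.3001 kPa


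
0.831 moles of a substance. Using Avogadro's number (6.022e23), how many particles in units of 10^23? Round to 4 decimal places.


N = n * NA, then divide by 1e23 for the requested units.
N / 1e23 = n * 6.022
N / 1e23 = 0.831 * 6.022
N / 1e23 = 5.004282, rounded to 4 dp:

5.0043


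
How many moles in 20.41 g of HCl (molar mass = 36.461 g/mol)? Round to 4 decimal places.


n = mass / M
n = 20.41 / 36.461
n = 0.5597762 mol, rounded to 4 dp:

0.5598 mol


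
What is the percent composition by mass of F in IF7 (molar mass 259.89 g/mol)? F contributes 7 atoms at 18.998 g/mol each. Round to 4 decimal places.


pct = 100 * (n_elem * M_elem) / M_total
mass_contribution = 7 * 18.998 = 132.986 g/mol
pct = 100 * 132.986 / 259.89
pct = 51.17011043 %, rounded to 4 dp:

51.1701 %


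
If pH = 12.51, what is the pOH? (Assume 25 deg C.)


At 25 deg C, pH + pOH = 14.
pOH = 14 - pH = 14 - 12.51
pOH = 1.49:

1.49


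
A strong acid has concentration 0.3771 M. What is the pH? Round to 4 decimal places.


A strong acid dissociates completely, so [H+] equals the given concentration.
pH = -log10([H+]) = -log10(0.3771)
pH = 0.42354347, rounded to 4 dp:

0.4235


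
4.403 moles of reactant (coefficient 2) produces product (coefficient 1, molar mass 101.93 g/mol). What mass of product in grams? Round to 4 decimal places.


Use the coefficient ratio to convert reactant moles to product moles, then multiply by the product's molar mass.
moles_P = moles_R * (coeff_P / coeff_R) = 4.403 * (1/2) = 2.2015
mass_P = moles_P * M_P = 2.2015 * 101.93
mass_P = 224.398895 g, rounded to 4 dp:

224.3989 g


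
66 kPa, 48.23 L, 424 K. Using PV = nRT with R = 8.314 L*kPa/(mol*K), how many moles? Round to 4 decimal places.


PV = nRT, solve for n = PV / (RT).
PV = 66 * 48.23 = 3183.18
RT = 8.314 * 424 = 3525.136
n = 3183.18 / 3525.136
n = 0.90299495 mol, rounded to 4 dp:

0.9030 mol


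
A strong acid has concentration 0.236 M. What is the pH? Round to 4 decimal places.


A strong acid dissociates completely, so [H+] equals the given concentration.
pH = -log10([H+]) = -log10(0.236)
pH = 0.627088, rounded to 4 dp:

0.6271


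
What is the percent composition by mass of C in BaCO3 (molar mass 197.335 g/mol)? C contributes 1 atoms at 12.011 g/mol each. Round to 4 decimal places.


pct = 100 * (n_elem * M_elem) / M_total
mass_contribution = 1 * 12.011 = 12.011 g/mol
pct = 100 * 12.011 / 197.335
pct = 6.086604 %, rounded to 4 dp:

6.0866 %


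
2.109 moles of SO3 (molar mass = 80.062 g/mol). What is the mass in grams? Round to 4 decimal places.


mass = n * M
mass = 2.109 * 80.062
mass = 168.850758 g, rounded to 4 dp:

168.8508 g


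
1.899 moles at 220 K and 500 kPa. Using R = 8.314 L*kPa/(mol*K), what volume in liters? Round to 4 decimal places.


PV = nRT, solve for V = nRT / P.
nRT = 1.899 * 8.314 * 220 = 3473.4229
V = 3473.4229 / 500
V = 6.9468458 L, rounded to 4 dp:

6.9468 L


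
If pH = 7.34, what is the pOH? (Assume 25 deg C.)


At 25 deg C, pH + pOH = 14.
pOH = 14 - pH = 14 - 7.34
pOH = 6.66:

6.66


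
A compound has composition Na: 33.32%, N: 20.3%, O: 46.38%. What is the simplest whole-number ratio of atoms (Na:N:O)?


Assume 100 g of compound, divide each mass% by atomic mass to get moles, then normalize by the smallest to get a raw atom ratio.
Moles per 100 g: Na: 33.32/22.99 = 1.4493, N: 20.3/14.007 = 1.4493, O: 46.38/15.999 = 2.8989
Raw ratio (divide by min = 1.4493): Na: 1.0, N: 1.0, O: 2.0
Multiply by 1 to clear fractions: Na: 1.0 ~= 1, N: 1.0 ~= 1, O: 2.0 ~= 2
Reduce by GCD to get the simplest whole-number ratio:

1:1:2


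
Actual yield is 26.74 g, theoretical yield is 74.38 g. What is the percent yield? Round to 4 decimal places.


% yield = 100 * actual / theoretical
% yield = 100 * 26.74 / 74.38
% yield = 35.95052433 %, rounded to 4 dp:

35.9505 %


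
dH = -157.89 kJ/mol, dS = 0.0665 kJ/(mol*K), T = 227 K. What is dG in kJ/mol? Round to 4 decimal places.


Gibbs: dG = dH - T*dS (consistent units, dS already in kJ/(mol*K)).
T*dS = 227 * 0.0665 = 15.0955
dG = -157.89 - (15.0955)
dG = -172.9855 kJ/mol, rounded to 4 dp:

-172.9855 kJ/mol


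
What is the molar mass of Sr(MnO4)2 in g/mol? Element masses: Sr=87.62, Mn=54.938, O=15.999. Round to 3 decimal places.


M = sum(count * atomic_mass) over atoms.
M = 1*87.62 + 2*54.938 + 8*15.999
M = 87.62 + 109.876 + 127.992
M = 325.488 g/mol, rounded to 3 dp:

325.488 g/mol


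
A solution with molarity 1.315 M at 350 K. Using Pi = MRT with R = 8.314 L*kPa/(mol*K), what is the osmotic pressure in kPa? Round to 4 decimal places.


Osmotic pressure (van't Hoff): Pi = M*R*T.
RT = 8.314 * 350 = 2909.9
Pi = 1.315 * 2909.9
Pi = 3826.5185 kPa, rounded to 4 dp:

3826.5185 kPa


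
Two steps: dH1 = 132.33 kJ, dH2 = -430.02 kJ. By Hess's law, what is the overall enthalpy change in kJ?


Hess's law: enthalpy is a state function, so add the step enthalpies.
dH_total = dH1 + dH2 = 132.33 + (-430.02)
dH_total = -297.69 kJ:

-297.69 kJ


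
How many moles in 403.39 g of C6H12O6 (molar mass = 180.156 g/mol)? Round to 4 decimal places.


n = mass / M
n = 403.39 / 180.156
n = 2.23911499 mol, rounded to 4 dp:

2.2391 mol


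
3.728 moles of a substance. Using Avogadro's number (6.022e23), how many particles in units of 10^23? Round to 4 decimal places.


N = n * NA, then divide by 1e23 for the requested units.
N / 1e23 = n * 6.022
N / 1e23 = 3.728 * 6.022
N / 1e23 = 22.450016, rounded to 4 dp:

22.4500


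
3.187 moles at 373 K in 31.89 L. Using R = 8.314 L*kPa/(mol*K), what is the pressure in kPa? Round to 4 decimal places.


PV = nRT, solve for P = nRT / V.
nRT = 3.187 * 8.314 * 373 = 9883.2758
P = 9883.2758 / 31.89
P = 309.91771088 kPa, rounded to 4 dp:

309.9177 kPa


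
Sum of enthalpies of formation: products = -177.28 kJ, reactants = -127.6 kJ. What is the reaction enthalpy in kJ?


dH_rxn = sum(dH_f products) - sum(dH_f reactants)
dH_rxn = -177.28 - (-127.6)
dH_rxn = -49.68 kJ:

-49.68 kJ


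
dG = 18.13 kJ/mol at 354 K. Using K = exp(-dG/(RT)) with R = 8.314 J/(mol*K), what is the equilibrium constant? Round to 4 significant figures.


dG is in kJ/mol; multiply by 1000 to match R in J/(mol*K).
RT = 8.314 * 354 = 2943.156 J/mol
exponent = -dG*1000 / (RT) = -(18.13*1000) / 2943.156 = -6.16005404
K = exp(-6.16005404)
K = 0.0021121391, rounded to 4 significant figures:

0.002112


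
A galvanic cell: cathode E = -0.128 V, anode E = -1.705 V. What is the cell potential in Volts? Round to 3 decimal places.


Standard cell potential: E_cell = E_cathode - E_anode.
E_cell = -0.128 - (-1.705)
E_cell = 1.577 V, rounded to 3 dp:

1.577 V


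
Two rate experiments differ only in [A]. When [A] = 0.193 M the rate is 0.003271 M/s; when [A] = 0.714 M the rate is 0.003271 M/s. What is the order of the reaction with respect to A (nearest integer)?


Rate is proportional to [A]^n, so rate2/rate1 = ([A]2/[A]1)^n. Take logs to solve for n.
rate2/rate1 = 0.003271 / 0.003271 = 1.0
[A]2/[A]1 = 0.714 / 0.193 = 3.6995
n = ln(1.0) / ln(3.6995) = 0.0
Nearest integer order:

0


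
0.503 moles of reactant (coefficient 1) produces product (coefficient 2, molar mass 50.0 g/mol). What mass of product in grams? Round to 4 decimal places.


Use the coefficient ratio to convert reactant moles to product moles, then multiply by the product's molar mass.
moles_P = moles_R * (coeff_P / coeff_R) = 0.503 * (2/1) = 1.006
mass_P = moles_P * M_P = 1.006 * 50.0
mass_P = 50.3 g, rounded to 4 dp:

50.3000 g


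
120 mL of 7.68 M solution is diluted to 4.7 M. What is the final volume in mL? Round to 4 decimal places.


Dilution: M1*V1 = M2*V2, solve for V2.
V2 = M1*V1 / M2
V2 = 7.68 * 120 / 4.7
V2 = 921.6 / 4.7
V2 = 196.08510638 mL, rounded to 4 dp:

196.0851 mL


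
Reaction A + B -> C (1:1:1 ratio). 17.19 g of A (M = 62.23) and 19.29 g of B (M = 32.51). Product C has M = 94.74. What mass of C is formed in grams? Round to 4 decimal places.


Find moles of each reactant; the smaller value is the limiting reagent in a 1:1:1 reaction, so moles_C equals moles of the limiter.
n_A = mass_A / M_A = 17.19 / 62.23 = 0.276233 mol
n_B = mass_B / M_B = 19.29 / 32.51 = 0.593356 mol
Limiting reagent: A (smaller), n_limiting = 0.276233 mol
mass_C = n_limiting * M_C = 0.276233 * 94.74
mass_C = 26.17031442 g, rounded to 4 dp:

26.1703 g


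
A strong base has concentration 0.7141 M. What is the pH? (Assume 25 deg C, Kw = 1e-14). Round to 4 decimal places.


A strong base dissociates completely, so [OH-] equals the given concentration.
pOH = -log10([OH-]) = -log10(0.7141) = 0.146241
pH = 14 - pOH = 14 - 0.146241
pH = 13.853759, rounded to 4 dp:

13.8538


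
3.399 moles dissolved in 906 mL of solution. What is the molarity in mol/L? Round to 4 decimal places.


Convert volume to liters: V_L = V_mL / 1000.
V_L = 906 / 1000 = 0.906 L
M = n / V_L = 3.399 / 0.906
M = 3.75165563 mol/L, rounded to 4 dp:

3.7517 mol/L


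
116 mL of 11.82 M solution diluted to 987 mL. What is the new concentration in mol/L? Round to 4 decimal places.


Dilution: M1*V1 = M2*V2, solve for M2.
M2 = M1*V1 / V2
M2 = 11.82 * 116 / 987
M2 = 1371.12 / 987
M2 = 1.38917933 mol/L, rounded to 4 dp:

1.3892 mol/L


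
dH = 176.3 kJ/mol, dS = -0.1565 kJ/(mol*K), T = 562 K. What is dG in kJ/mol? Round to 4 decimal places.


Gibbs: dG = dH - T*dS (consistent units, dS already in kJ/(mol*K)).
T*dS = 562 * -0.1565 = -87.953
dG = 176.3 - (-87.953)
dG = 264.253 kJ/mol, rounded to 4 dp:

264.2530 kJ/mol


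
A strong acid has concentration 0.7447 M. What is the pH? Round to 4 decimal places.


A strong acid dissociates completely, so [H+] equals the given concentration.
pH = -log10([H+]) = -log10(0.7447)
pH = 0.12801865, rounded to 4 dp:

0.1280


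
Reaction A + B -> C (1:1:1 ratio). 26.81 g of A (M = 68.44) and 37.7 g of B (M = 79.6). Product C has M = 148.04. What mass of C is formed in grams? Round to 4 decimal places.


Find moles of each reactant; the smaller value is the limiting reagent in a 1:1:1 reaction, so moles_C equals moles of the limiter.
n_A = mass_A / M_A = 26.81 / 68.44 = 0.39173 mol
n_B = mass_B / M_B = 37.7 / 79.6 = 0.473618 mol
Limiting reagent: A (smaller), n_limiting = 0.39173 mol
mass_C = n_limiting * M_C = 0.39173 * 148.04
mass_C = 57.9917092 g, rounded to 4 dp:

57.9917 g


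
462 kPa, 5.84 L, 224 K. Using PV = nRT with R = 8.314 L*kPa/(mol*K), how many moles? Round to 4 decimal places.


PV = nRT, solve for n = PV / (RT).
PV = 462 * 5.84 = 2698.08
RT = 8.314 * 224 = 1862.336
n = 2698.08 / 1862.336
n = 1.44876113 mol, rounded to 4 dp:

1.4488 mol


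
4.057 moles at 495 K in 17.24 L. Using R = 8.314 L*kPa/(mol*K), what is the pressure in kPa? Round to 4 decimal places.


PV = nRT, solve for P = nRT / V.
nRT = 4.057 * 8.314 * 495 = 16696.2995
P = 16696.2995 / 17.24
P = 968.46284803 kPa, rounded to 4 dp:

968.4628 kPa


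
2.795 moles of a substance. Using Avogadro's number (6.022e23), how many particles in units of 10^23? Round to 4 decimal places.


N = n * NA, then divide by 1e23 for the requested units.
N / 1e23 = n * 6.022
N / 1e23 = 2.795 * 6.022
N / 1e23 = 16.83149, rounded to 4 dp:

16.8315


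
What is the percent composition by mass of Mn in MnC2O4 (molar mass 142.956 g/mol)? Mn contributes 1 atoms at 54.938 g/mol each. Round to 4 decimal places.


pct = 100 * (n_elem * M_elem) / M_total
mass_contribution = 1 * 54.938 = 54.938 g/mol
pct = 100 * 54.938 / 142.956
pct = 38.43000644 %, rounded to 4 dp:

38.4300 %


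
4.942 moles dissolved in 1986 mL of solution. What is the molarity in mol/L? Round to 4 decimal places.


Convert volume to liters: V_L = V_mL / 1000.
V_L = 1986 / 1000 = 1.986 L
M = n / V_L = 4.942 / 1.986
M = 2.48841893 mol/L, rounded to 4 dp:

2.4884 mol/L


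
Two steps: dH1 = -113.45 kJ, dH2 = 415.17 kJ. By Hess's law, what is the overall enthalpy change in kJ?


Hess's law: enthalpy is a state function, so add the step enthalpies.
dH_total = dH1 + dH2 = -113.45 + (415.17)
dH_total = 301.72 kJ:

301.72 kJ


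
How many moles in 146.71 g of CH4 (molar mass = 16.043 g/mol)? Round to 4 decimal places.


n = mass / M
n = 146.71 / 16.043
n = 9.14479835 mol, rounded to 4 dp:

9.1448 mol


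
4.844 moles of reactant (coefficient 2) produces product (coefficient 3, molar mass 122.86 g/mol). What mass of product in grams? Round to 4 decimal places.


Use the coefficient ratio to convert reactant moles to product moles, then multiply by the product's molar mass.
moles_P = moles_R * (coeff_P / coeff_R) = 4.844 * (3/2) = 7.266
mass_P = moles_P * M_P = 7.266 * 122.86
mass_P = 892.70076 g, rounded to 4 dp:

892.7008 g


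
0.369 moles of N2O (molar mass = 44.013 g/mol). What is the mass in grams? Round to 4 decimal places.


mass = n * M
mass = 0.369 * 44.013
mass = 16.240797 g, rounded to 4 dp:

16.2408 g


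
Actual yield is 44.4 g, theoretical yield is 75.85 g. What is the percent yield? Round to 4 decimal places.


% yield = 100 * actual / theoretical
% yield = 100 * 44.4 / 75.85
% yield = 58.53658537 %, rounded to 4 dp:

58.5366 %


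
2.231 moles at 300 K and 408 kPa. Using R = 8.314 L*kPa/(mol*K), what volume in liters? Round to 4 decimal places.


PV = nRT, solve for V = nRT / P.
nRT = 2.231 * 8.314 * 300 = 5564.5602
V = 5564.5602 / 408
V = 13.63862794 L, rounded to 4 dp:

13.6386 L


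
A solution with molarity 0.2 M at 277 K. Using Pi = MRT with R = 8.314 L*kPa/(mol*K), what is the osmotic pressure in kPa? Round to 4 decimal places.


Osmotic pressure (van't Hoff): Pi = M*R*T.
RT = 8.314 * 277 = 2302.978
Pi = 0.2 * 2302.978
Pi = 460.5956 kPa, rounded to 4 dp:

460.5956 kPa


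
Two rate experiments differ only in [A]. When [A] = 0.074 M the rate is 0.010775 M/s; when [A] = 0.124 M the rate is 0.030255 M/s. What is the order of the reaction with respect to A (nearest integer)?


Rate is proportional to [A]^n, so rate2/rate1 = ([A]2/[A]1)^n. Take logs to solve for n.
rate2/rate1 = 0.030255 / 0.010775 = 2.8079
[A]2/[A]1 = 0.124 / 0.074 = 1.6757
n = ln(2.8079) / ln(1.6757) = 2.0
Nearest integer order:

2


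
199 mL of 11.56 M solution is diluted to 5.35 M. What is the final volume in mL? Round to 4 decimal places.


Dilution: M1*V1 = M2*V2, solve for V2.
V2 = M1*V1 / M2
V2 = 11.56 * 199 / 5.35
V2 = 2300.44 / 5.35
V2 = 429.98878505 mL, rounded to 4 dp:

429.9888 mL


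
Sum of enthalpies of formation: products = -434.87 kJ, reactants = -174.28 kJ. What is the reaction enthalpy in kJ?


dH_rxn = sum(dH_f products) - sum(dH_f reactants)
dH_rxn = -434.87 - (-174.28)
dH_rxn = -260.59 kJ:

-260.59 kJ


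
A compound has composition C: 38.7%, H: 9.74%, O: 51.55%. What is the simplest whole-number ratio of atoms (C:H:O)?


Assume 100 g of compound, divide each mass% by atomic mass to get moles, then normalize by the smallest to get a raw atom ratio.
Moles per 100 g: C: 38.7/12.011 = 3.222, H: 9.74/1.008 = 9.6627, O: 51.55/15.999 = 3.2221
Raw ratio (divide by min = 3.222): C: 1.0, H: 2.999, O: 1.0
Multiply by 1 to clear fractions: C: 1.0 ~= 1, H: 2.999 ~= 3, O: 1.0 ~= 1
Reduce by GCD to get the simplest whole-number ratio:

1:3:1


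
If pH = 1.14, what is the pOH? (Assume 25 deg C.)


At 25 deg C, pH + pOH = 14.
pOH = 14 - pH = 14 - 1.14
pOH = 12.86:

12.86


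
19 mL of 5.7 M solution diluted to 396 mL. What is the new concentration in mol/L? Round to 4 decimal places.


Dilution: M1*V1 = M2*V2, solve for M2.
M2 = M1*V1 / V2
M2 = 5.7 * 19 / 396
M2 = 108.3 / 396
M2 = 0.27348485 mol/L, rounded to 4 dp:

0.2735 mol/L


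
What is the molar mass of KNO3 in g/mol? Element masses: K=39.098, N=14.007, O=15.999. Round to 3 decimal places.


M = sum(count * atomic_mass) over atoms.
M = 1*39.098 + 1*14.007 + 3*15.999
M = 39.098 + 14.007 + 47.997
M = 101.102 g/mol, rounded to 3 dp:

101.102 g/mol


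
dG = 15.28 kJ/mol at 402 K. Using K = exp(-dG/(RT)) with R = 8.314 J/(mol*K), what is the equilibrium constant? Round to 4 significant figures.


dG is in kJ/mol; multiply by 1000 to match R in J/(mol*K).
RT = 8.314 * 402 = 3342.228 J/mol
exponent = -dG*1000 / (RT) = -(15.28*1000) / 3342.228 = -4.57180061
K = exp(-4.57180061)
K = 0.010339326, rounded to 4 significant figures:

0.01034


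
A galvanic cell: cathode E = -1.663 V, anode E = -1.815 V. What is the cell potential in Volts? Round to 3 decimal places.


Standard cell potential: E_cell = E_cathode - E_anode.
E_cell = -1.663 - (-1.815)
E_cell = 0.152 V, rounded to 3 dp:

0.152 V


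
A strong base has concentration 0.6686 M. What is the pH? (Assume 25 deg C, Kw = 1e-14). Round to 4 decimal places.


A strong base dissociates completely, so [OH-] equals the given concentration.
pOH = -log10([OH-]) = -log10(0.6686) = 0.174834
pH = 14 - pOH = 14 - 0.174834
pH = 13.825166, rounded to 4 dp:

13.8252


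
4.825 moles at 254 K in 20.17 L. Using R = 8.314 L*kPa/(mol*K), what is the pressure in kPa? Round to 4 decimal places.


PV = nRT, solve for P = nRT / V.
nRT = 4.825 * 8.314 * 254 = 10189.2227
P = 10189.2227 / 20.17
P = 505.16721368 kPa, rounded to 4 dp:

505.1672 kPa


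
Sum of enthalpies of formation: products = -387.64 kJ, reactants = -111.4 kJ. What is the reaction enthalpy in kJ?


dH_rxn = sum(dH_f products) - sum(dH_f reactants)
dH_rxn = -387.64 - (-111.4)
dH_rxn = -276.24 kJ:

-276.24 kJ


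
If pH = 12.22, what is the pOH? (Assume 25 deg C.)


At 25 deg C, pH + pOH = 14.
pOH = 14 - pH = 14 - 12.22
pOH = 1.78:

1.78


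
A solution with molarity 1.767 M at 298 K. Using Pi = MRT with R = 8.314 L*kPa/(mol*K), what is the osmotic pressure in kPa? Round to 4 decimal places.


Osmotic pressure (van't Hoff): Pi = M*R*T.
RT = 8.314 * 298 = 2477.572
Pi = 1.767 * 2477.572
Pi = 4377.869724 kPa, rounded to 4 dp:

4377.8697 kPa


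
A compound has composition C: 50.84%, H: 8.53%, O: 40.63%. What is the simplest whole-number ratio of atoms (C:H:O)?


Assume 100 g of compound, divide each mass% by atomic mass to get moles, then normalize by the smallest to get a raw atom ratio.
Moles per 100 g: C: 50.84/12.011 = 4.2328, H: 8.53/1.008 = 8.4623, O: 40.63/15.999 = 2.5395
Raw ratio (divide by min = 2.5395): C: 1.667, H: 3.332, O: 1.0
Multiply by 3 to clear fractions: C: 5.0 ~= 5, H: 9.997 ~= 10, O: 3.0 ~= 3
Reduce by GCD to get the simplest whole-number ratio:

5:10:3


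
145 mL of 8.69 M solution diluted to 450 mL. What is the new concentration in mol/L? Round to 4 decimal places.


Dilution: M1*V1 = M2*V2, solve for M2.
M2 = M1*V1 / V2
M2 = 8.69 * 145 / 450
M2 = 1260.05 / 450
M2 = 2.80011111 mol/L, rounded to 4 dp:

2.8001 mol/L


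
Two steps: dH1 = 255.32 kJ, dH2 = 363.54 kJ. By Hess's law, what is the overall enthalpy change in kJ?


Hess's law: enthalpy is a state function, so add the step enthalpies.
dH_total = dH1 + dH2 = 255.32 + (363.54)
dH_total = 618.86 kJ:

618.86 kJ


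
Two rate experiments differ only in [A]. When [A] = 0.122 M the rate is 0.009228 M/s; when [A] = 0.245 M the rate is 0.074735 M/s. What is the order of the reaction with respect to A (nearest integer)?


Rate is proportional to [A]^n, so rate2/rate1 = ([A]2/[A]1)^n. Take logs to solve for n.
rate2/rate1 = 0.074735 / 0.009228 = 8.0987
[A]2/[A]1 = 0.245 / 0.122 = 2.0082
n = ln(8.0987) / ln(2.0082) = 3.0
Nearest integer order:

3


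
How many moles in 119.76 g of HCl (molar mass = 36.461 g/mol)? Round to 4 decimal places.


n = mass / M
n = 119.76 / 36.461
n = 3.28460547 mol, rounded to 4 dp:

3.2846 mol


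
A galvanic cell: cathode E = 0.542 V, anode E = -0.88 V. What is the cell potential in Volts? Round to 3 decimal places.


Standard cell potential: E_cell = E_cathode - E_anode.
E_cell = 0.542 - (-0.88)
E_cell = 1.422 V, rounded to 3 dp:

1.422 V


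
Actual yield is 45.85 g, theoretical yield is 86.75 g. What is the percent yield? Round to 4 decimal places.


% yield = 100 * actual / theoretical
% yield = 100 * 45.85 / 86.75
% yield = 52.85302594 %, rounded to 4 dp:

52.8530 %


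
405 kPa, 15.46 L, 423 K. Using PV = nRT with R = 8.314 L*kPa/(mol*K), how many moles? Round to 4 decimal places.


PV = nRT, solve for n = PV / (RT).
PV = 405 * 15.46 = 6261.3
RT = 8.314 * 423 = 3516.822
n = 6261.3 / 3516.822
n = 1.78038581 mol, rounded to 4 dp:

1.7804 mol


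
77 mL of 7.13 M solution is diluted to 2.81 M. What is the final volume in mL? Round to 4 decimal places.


Dilution: M1*V1 = M2*V2, solve for V2.
V2 = M1*V1 / M2
V2 = 7.13 * 77 / 2.81
V2 = 549.01 / 2.81
V2 = 195.3772242 mL, rounded to 4 dp:

195.3772 mL


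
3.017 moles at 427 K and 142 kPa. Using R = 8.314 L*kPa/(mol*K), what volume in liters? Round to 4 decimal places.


PV = nRT, solve for V = nRT / P.
nRT = 3.017 * 8.314 * 427 = 10710.5853
V = 10710.5853 / 142
V = 75.42665704 L, rounded to 4 dp:

75.4267 L


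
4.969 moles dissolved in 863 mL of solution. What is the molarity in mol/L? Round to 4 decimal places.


Convert volume to liters: V_L = V_mL / 1000.
V_L = 863 / 1000 = 0.863 L
M = n / V_L = 4.969 / 0.863
M = 5.75782155 mol/L, rounded to 4 dp:

5.7578 mol/L


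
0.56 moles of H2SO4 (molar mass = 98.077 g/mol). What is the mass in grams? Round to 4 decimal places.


mass = n * M
mass = 0.56 * 98.077
mass = 54.92312 g, rounded to 4 dp:

54.9231 g


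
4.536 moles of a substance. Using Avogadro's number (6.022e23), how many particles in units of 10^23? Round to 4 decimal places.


N = n * NA, then divide by 1e23 for the requested units.
N / 1e23 = n * 6.022
N / 1e23 = 4.536 * 6.022
N / 1e23 = 27.315792, rounded to 4 dp:

27.3158


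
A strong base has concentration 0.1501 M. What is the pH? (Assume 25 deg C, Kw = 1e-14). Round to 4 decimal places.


A strong base dissociates completely, so [OH-] equals the given concentration.
pOH = -log10([OH-]) = -log10(0.1501) = 0.823619
pH = 14 - pOH = 14 - 0.823619
pH = 13.176381, rounded to 4 dp:

13.1764


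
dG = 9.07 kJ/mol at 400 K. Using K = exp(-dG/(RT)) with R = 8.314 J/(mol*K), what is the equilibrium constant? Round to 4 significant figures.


dG is in kJ/mol; multiply by 1000 to match R in J/(mol*K).
RT = 8.314 * 400 = 3325.6 J/mol
exponent = -dG*1000 / (RT) = -(9.07*1000) / 3325.6 = -2.7273274
K = exp(-2.7273274)
K = 0.065393828, rounded to 4 significant figures:

0.06539


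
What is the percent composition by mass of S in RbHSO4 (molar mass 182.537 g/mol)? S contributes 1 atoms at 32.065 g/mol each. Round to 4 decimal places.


pct = 100 * (n_elem * M_elem) / M_total
mass_contribution = 1 * 32.065 = 32.065 g/mol
pct = 100 * 32.065 / 182.537
pct = 17.56630163 %, rounded to 4 dp:

17.5663 %


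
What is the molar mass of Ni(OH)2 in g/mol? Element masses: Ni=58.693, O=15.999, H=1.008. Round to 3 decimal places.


M = sum(count * atomic_mass) over atoms.
M = 1*58.693 + 2*15.999 + 2*1.008
M = 58.693 + 31.998 + 2.016
M = 92.707 g/mol, rounded to 3 dp:

92.707 g/mol


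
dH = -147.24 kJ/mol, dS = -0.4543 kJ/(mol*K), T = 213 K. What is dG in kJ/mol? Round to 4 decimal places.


Gibbs: dG = dH - T*dS (consistent units, dS already in kJ/(mol*K)).
T*dS = 213 * -0.4543 = -96.7659
dG = -147.24 - (-96.7659)
dG = -50.4741 kJ/mol, rounded to 4 dp:

-50.4741 kJ/mol


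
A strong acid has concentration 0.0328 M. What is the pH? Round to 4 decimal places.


A strong acid dissociates completely, so [H+] equals the given concentration.
pH = -log10([H+]) = -log10(0.0328)
pH = 1.48412616, rounded to 4 dp:

1.4841


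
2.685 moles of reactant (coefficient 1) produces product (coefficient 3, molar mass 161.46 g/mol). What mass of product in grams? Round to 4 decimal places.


Use the coefficient ratio to convert reactant moles to product moles, then multiply by the product's molar mass.
moles_P = moles_R * (coeff_P / coeff_R) = 2.685 * (3/1) = 8.055
mass_P = moles_P * M_P = 8.055 * 161.46
mass_P = 1300.5603 g, rounded to 4 dp:

1300.5603 g


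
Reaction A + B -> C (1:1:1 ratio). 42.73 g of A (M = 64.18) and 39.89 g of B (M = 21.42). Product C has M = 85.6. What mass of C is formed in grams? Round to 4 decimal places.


Find moles of each reactant; the smaller value is the limiting reagent in a 1:1:1 reaction, so moles_C equals moles of the limiter.
n_A = mass_A / M_A = 42.73 / 64.18 = 0.665784 mol
n_B = mass_B / M_B = 39.89 / 21.42 = 1.862278 mol
Limiting reagent: A (smaller), n_limiting = 0.665784 mol
mass_C = n_limiting * M_C = 0.665784 * 85.6
mass_C = 56.9911104 g, rounded to 4 dp:

56.9911 g


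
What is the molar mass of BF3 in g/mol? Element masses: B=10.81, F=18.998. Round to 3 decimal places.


M = sum(count * atomic_mass) over atoms.
M = 1*10.81 + 3*18.998
M = 10.81 + 56.994
M = 67.804 g/mol, rounded to 3 dp:

67.804 g/mol


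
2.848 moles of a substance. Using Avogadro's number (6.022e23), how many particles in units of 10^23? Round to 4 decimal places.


N = n * NA, then divide by 1e23 for the requested units.
N / 1e23 = n * 6.022
N / 1e23 = 2.848 * 6.022
N / 1e23 = 17.150656, rounded to 4 dp:

17.1507
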